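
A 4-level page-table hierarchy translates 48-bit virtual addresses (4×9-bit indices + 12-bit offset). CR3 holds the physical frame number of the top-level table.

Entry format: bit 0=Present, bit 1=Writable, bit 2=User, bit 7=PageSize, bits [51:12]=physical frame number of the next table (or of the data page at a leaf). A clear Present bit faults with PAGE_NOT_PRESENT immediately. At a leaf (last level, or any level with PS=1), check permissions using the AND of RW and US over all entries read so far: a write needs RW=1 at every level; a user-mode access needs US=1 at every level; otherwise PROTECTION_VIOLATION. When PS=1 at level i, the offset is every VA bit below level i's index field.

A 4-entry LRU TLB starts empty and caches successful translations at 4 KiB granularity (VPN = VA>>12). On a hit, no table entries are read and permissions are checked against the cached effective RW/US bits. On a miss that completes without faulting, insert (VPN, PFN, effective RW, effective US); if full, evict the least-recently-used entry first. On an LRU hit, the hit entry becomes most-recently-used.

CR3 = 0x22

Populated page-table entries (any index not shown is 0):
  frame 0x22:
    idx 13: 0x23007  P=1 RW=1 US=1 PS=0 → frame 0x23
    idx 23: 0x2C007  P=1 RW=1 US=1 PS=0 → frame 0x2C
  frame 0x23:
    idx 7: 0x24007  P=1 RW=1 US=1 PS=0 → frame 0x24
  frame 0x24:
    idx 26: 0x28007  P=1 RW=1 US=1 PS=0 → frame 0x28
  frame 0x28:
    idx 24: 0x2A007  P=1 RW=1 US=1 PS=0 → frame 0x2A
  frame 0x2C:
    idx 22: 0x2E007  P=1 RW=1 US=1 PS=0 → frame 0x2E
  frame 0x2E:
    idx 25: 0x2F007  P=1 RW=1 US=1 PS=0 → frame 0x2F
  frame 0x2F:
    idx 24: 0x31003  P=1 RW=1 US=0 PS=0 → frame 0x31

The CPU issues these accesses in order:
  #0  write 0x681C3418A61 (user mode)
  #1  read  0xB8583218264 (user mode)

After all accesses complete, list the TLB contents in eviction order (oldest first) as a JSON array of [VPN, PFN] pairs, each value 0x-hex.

Walk each access:
#0 VA=0x681C3418A61 (w,user):
  L0: frame=0x22 idx=13 entry=0x23007 [P=1 RW=1 US=1 PS=0]
  L1: frame=0x23 idx=7 entry=0x24007 [P=1 RW=1 US=1 PS=0]
  L2: frame=0x24 idx=26 entry=0x28007 [P=1 RW=1 US=1 PS=0]
  L3: frame=0x28 idx=24 entry=0x2A007 [P=1 RW=1 US=1 PS=0]
  → PA=0x2AA61  (4 entries read)
#1 VA=0xB8583218264 (r,user):
  L0: frame=0x22 idx=23 entry=0x2C007 [P=1 RW=1 US=1 PS=0]
  L1: frame=0x2C idx=22 entry=0x2E007 [P=1 RW=1 US=1 PS=0]
  L2: frame=0x2E idx=25 entry=0x2F007 [P=1 RW=1 US=1 PS=0]
  L3: frame=0x2F idx=24 entry=0x31003 [P=1 RW=1 US=0 PS=0]
  ✗ PROTECTION_VIOLATION  [4 reads]

TLB: [["0x681C3418", "0x2A"]]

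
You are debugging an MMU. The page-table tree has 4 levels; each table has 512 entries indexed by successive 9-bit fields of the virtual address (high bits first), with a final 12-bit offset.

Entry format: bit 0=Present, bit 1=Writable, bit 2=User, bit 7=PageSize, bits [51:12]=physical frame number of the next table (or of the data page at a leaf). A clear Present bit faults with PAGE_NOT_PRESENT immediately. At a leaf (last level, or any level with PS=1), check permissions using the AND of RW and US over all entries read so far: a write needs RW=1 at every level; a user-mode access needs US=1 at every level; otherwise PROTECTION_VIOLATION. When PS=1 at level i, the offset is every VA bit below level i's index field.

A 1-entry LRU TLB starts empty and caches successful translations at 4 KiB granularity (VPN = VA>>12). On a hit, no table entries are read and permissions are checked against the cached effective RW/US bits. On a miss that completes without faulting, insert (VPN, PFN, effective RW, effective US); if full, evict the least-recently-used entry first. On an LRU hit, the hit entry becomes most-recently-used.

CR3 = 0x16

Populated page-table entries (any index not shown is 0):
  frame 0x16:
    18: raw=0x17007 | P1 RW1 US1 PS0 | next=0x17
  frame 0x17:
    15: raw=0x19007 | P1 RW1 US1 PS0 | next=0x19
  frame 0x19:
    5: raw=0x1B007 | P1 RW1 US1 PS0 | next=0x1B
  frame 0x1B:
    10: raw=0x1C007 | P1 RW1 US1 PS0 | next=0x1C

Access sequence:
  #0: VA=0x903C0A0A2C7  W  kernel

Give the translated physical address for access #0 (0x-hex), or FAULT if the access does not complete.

Per-access translation:
#0 VA=0x903C0A0A2C7 (w,kernel):
  [0] read 0x16 idx=18: raw=0x17007 flags P=1 W=1 U=1 S=0
  [1] read 0x17 idx=15: raw=0x19007 flags P=1 W=1 U=1 S=0
  [2] read 0x19 idx=5: raw=0x1B007 flags P=1 W=1 U=1 S=0
  [3] read 0x1B idx=10: raw=0x1C007 flags P=1 W=1 U=1 S=0
  → PA=0x1C2C7  (4 entries read)

Access #0 PA: 0x1C2C7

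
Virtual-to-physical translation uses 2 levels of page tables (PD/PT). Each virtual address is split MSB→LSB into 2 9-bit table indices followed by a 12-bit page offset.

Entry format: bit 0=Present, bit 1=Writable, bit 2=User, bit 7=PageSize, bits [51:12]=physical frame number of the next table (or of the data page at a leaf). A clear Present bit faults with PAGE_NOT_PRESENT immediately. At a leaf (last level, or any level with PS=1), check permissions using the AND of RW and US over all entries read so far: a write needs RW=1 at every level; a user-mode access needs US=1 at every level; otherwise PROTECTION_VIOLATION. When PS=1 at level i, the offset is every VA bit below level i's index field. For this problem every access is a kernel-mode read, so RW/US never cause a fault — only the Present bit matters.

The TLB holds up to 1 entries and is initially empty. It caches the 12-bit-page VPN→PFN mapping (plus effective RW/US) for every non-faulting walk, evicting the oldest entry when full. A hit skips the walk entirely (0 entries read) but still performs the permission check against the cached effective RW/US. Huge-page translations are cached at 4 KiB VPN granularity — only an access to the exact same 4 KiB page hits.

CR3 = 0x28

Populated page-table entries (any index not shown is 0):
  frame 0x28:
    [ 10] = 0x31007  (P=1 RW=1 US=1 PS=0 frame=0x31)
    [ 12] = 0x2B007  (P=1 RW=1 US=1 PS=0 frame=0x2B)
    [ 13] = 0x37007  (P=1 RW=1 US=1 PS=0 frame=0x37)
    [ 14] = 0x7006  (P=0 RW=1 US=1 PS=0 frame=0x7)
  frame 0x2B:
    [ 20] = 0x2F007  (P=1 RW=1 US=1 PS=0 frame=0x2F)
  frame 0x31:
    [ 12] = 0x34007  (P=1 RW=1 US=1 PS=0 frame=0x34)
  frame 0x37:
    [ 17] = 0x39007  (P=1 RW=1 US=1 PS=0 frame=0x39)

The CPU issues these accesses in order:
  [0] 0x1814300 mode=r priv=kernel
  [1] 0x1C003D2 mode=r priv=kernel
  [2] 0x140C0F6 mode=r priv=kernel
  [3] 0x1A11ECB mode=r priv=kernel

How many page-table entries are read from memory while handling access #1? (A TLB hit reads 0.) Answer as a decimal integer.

Trace:
#0 VA=0x1814300 (r,kernel):
  L0 @0x28[12] → 0x2B007  P=1,RW=1,US=1,PS=0
  L1 @0x2B[20] → 0x2F007  P=1,RW=1,US=1,PS=0
  ⇒ phys 0x2F300  [2 reads]
#1 VA=0x1C003D2 (r,kernel):
  L0 @0x28[14] → 0x7006  P=0,RW=1,US=1,PS=0
  ✗ PAGE_NOT_PRESENT  [1 reads]
#2 VA=0x140C0F6 (r,kernel):
  L0 @0x28[10] → 0x31007  P=1,RW=1,US=1,PS=0
  L1 @0x31[12] → 0x34007  P=1,RW=1,US=1,PS=0
  ⇒ phys 0x340F6  [2 reads]
#3 VA=0x1A11ECB (r,kernel):
  L0 @0x28[13] → 0x37007  P=1,RW=1,US=1,PS=0
  L1 @0x37[17] → 0x39007  P=1,RW=1,US=1,PS=0
  ⇒ phys 0x39ECB  [2 reads]

Entries read for #1: 1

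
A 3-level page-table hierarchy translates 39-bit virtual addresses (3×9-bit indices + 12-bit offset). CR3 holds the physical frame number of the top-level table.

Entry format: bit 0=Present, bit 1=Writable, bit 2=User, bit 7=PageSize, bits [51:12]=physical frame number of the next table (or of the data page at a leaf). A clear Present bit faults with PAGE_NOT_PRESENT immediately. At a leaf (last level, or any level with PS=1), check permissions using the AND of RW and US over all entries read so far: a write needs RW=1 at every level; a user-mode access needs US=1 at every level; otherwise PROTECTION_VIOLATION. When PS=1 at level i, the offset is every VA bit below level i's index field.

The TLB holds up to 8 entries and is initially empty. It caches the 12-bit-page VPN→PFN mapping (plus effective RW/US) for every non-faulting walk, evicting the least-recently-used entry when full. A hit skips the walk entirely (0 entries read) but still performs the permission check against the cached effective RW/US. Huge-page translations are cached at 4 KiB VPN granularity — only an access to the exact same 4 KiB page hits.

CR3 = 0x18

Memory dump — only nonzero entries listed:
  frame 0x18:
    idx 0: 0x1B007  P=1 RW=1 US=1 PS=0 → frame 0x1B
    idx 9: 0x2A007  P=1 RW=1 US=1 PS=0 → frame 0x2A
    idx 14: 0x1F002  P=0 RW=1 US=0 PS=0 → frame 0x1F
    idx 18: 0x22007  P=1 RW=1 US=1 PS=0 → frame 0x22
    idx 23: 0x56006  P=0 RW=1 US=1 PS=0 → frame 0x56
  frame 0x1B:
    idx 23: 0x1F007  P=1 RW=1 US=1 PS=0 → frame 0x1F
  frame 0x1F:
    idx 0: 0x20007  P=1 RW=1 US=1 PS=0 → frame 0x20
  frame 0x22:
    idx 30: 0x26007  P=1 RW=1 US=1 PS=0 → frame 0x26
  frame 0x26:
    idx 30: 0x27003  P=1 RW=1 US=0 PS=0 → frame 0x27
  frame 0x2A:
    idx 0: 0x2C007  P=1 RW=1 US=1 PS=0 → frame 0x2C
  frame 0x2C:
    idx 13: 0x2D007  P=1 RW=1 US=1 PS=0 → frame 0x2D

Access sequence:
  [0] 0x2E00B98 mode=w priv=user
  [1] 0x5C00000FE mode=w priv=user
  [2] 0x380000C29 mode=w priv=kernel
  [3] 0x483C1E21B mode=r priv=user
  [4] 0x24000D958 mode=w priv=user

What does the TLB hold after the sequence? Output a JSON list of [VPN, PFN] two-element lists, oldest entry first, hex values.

Walk each access:
#0 VA=0x2E00B98 (w,user):
  L0 @0x18[0] → 0x1B007  P=1,RW=1,US=1,PS=0
  L1 @0x1B[23] → 0x1F007  P=1,RW=1,US=1,PS=0
  L2 @0x1F[0] → 0x20007  P=1,RW=1,US=1,PS=0
  ⇒ phys 0x20B98  [3 reads]
#1 VA=0x5C00000FE (w,user):
  L0 @0x18[23] → 0x56006  P=0,RW=1,US=1,PS=0
  → PAGE_NOT_PRESENT  (1 entries read)
#2 VA=0x380000C29 (w,kernel):
  L0 @0x18[14] → 0x1F002  P=0,RW=1,US=0,PS=0
  → PAGE_NOT_PRESENT  (1 entries read)
#3 VA=0x483C1E21B (r,user):
  L0 @0x18[18] → 0x22007  P=1,RW=1,US=1,PS=0
  L1 @0x22[30] → 0x26007  P=1,RW=1,US=1,PS=0
  L2 @0x26[30] → 0x27003  P=1,RW=1,US=0,PS=0
  → PROTECTION_VIOLATION  (3 entries read)
#4 VA=0x24000D958 (w,user):
  L0 @0x18[9] → 0x2A007  P=1,RW=1,US=1,PS=0
  L1 @0x2A[0] → 0x2C007  P=1,RW=1,US=1,PS=0
  L2 @0x2C[13] → 0x2D007  P=1,RW=1,US=1,PS=0
  ⇒ phys 0x2D958  [3 reads]

TLB: [["0x2E00", "0x20"], ["0x24000D", "0x2D"]]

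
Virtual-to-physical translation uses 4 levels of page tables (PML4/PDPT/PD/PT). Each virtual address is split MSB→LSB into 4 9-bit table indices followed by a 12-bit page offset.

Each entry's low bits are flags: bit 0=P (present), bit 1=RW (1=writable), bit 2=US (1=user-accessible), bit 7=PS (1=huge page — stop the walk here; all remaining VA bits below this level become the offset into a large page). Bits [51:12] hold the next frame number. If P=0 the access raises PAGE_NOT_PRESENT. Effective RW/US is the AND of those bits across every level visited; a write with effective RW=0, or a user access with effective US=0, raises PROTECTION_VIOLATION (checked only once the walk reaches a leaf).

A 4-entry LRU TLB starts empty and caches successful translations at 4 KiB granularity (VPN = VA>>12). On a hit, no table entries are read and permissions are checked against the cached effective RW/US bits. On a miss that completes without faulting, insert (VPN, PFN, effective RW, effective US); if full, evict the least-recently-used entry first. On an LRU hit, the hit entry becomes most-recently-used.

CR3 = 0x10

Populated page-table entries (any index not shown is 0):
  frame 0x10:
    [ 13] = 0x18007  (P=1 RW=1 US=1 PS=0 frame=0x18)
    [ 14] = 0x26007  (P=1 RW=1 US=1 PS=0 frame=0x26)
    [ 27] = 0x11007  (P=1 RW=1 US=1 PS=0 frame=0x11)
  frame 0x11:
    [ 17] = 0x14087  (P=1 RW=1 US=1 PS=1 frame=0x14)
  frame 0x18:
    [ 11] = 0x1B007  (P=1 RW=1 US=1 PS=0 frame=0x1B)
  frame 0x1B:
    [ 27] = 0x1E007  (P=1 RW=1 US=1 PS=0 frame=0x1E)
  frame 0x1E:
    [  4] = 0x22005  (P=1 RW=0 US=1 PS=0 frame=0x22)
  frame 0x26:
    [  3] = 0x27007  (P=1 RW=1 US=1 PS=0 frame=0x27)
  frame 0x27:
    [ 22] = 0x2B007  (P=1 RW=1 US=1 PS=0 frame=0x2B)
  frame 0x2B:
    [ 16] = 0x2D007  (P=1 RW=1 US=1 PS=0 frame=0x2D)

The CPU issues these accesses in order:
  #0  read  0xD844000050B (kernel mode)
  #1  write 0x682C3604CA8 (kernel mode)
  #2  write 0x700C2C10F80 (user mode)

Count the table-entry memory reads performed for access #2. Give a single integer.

Per-access translation:
#0 VA=0xD844000050B (r,kernel):
  lvl0: tbl 0x10, slot 27 ⇒ 0x11007 (P1/RW1/US1/PS0)
  lvl1: tbl 0x11, slot 17 ⇒ 0x14087 (P1/RW1/US1/PS1)
  ✓ 0x1450B (huge @L1)  — 2 lookups
#1 VA=0x682C3604CA8 (w,kernel):
  lvl0: tbl 0x10, slot 13 ⇒ 0x18007 (P1/RW1/US1/PS0)
  lvl1: tbl 0x18, slot 11 ⇒ 0x1B007 (P1/RW1/US1/PS0)
  lvl2: tbl 0x1B, slot 27 ⇒ 0x1E007 (P1/RW1/US1/PS0)
  lvl3: tbl 0x1E, slot 4 ⇒ 0x22005 (P1/RW0/US1/PS0)
  ⇒ fault: PROTECTION_VIOLATION  — 4 lookups
#2 VA=0x700C2C10F80 (w,user):
  lvl0: tbl 0x10, slot 14 ⇒ 0x26007 (P1/RW1/US1/PS0)
  lvl1: tbl 0x26, slot 3 ⇒ 0x27007 (P1/RW1/US1/PS0)
  lvl2: tbl 0x27, slot 22 ⇒ 0x2B007 (P1/RW1/US1/PS0)
  lvl3: tbl 0x2B, slot 16 ⇒ 0x2D007 (P1/RW1/US1/PS0)
  ✓ 0x2DF80  — 4 lookups

Entries read for #2: 4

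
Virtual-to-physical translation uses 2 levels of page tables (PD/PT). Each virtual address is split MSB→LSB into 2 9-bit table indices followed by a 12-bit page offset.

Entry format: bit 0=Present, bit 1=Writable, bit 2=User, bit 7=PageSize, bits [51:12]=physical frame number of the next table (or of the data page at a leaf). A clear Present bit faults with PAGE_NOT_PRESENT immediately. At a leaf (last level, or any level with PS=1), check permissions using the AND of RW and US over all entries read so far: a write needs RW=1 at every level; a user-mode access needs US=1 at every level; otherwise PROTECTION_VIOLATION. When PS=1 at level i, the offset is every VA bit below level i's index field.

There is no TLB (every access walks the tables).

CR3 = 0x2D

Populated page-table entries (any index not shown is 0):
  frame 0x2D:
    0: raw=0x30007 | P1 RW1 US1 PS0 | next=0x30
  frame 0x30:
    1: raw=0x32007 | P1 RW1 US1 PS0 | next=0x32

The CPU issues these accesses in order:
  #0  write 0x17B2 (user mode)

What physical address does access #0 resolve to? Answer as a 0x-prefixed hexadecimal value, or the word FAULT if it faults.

Walk each access:
#0 VA=0x17B2 (w,user):
  L0: frame=0x2D idx=0 entry=0x30007 [P=1 RW=1 US=1 PS=0]
  L1: frame=0x30 idx=1 entry=0x32007 [P=1 RW=1 US=1 PS=0]
  → PA=0x327B2  (2 entries read)

Access #0 PA: 0x327B2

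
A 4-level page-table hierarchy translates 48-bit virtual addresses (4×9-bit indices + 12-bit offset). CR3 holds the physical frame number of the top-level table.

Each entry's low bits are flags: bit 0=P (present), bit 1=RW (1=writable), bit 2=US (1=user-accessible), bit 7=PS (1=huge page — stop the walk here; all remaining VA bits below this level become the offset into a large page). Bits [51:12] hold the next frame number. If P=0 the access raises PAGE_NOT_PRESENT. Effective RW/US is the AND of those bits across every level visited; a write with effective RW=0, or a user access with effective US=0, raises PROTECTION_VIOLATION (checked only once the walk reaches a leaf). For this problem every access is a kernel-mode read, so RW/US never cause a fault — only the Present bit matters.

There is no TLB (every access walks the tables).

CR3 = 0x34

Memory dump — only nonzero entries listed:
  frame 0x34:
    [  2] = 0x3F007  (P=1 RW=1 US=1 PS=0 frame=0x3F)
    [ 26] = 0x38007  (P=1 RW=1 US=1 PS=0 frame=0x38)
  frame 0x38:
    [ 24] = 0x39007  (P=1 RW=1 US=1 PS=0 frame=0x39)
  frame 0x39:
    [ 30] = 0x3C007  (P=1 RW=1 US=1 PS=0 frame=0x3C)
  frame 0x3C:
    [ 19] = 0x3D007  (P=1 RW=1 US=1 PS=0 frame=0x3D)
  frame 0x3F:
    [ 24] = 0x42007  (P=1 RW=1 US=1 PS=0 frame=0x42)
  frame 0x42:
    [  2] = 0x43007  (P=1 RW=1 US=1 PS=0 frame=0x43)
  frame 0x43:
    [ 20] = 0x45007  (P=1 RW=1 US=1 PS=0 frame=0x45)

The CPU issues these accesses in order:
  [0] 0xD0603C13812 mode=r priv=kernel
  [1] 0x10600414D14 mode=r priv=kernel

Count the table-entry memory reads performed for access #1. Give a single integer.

Per-access translation:
#0 VA=0xD0603C13812 (r,kernel):
  L0: frame=0x34 idx=26 entry=0x38007 [P=1 RW=1 US=1 PS=0]
  L1: frame=0x38 idx=24 entry=0x39007 [P=1 RW=1 US=1 PS=0]
  L2: frame=0x39 idx=30 entry=0x3C007 [P=1 RW=1 US=1 PS=0]
  L3: frame=0x3C idx=19 entry=0x3D007 [P=1 RW=1 US=1 PS=0]
  → PA=0x3D812  (4 entries read)
#1 VA=0x10600414D14 (r,kernel):
  L0: frame=0x34 idx=2 entry=0x3F007 [P=1 RW=1 US=1 PS=0]
  L1: frame=0x3F idx=24 entry=0x42007 [P=1 RW=1 US=1 PS=0]
  L2: frame=0x42 idx=2 entry=0x43007 [P=1 RW=1 US=1 PS=0]
  L3: frame=0x43 idx=20 entry=0x45007 [P=1 RW=1 US=1 PS=0]
  → PA=0x45D14  (4 entries read)

Entries read for #1: 4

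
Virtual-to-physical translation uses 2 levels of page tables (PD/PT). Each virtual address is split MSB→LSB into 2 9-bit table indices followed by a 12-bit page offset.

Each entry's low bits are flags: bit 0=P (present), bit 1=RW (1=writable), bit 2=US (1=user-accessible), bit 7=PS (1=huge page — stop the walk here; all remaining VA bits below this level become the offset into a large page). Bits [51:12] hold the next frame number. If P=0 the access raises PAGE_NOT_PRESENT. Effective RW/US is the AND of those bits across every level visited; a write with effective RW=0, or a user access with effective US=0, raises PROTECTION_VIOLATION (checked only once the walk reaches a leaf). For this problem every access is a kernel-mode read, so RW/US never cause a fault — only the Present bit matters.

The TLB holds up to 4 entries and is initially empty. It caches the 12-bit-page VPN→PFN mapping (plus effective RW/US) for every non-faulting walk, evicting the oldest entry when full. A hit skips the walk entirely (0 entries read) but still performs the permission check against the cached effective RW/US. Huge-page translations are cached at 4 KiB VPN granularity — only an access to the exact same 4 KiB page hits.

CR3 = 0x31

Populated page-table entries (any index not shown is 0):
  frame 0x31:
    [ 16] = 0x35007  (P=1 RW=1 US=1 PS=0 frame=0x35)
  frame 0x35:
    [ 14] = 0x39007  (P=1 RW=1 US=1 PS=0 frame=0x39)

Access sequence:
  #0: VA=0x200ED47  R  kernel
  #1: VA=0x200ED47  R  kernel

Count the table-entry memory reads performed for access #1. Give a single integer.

Walk each access:
#0 VA=0x200ED47 (r,kernel):
  lvl0: tbl 0x31, slot 16 ⇒ 0x35007 (P1/RW1/US1/PS0)
  lvl1: tbl 0x35, slot 14 ⇒ 0x39007 (P1/RW1/US1/PS0)
  → PA=0x39D47  (2 entries read)
#1 VA=0x200ED47 (r,kernel):
  TLB hit vpn=0x200E → PA=0x39D47

Entries read for #1: 0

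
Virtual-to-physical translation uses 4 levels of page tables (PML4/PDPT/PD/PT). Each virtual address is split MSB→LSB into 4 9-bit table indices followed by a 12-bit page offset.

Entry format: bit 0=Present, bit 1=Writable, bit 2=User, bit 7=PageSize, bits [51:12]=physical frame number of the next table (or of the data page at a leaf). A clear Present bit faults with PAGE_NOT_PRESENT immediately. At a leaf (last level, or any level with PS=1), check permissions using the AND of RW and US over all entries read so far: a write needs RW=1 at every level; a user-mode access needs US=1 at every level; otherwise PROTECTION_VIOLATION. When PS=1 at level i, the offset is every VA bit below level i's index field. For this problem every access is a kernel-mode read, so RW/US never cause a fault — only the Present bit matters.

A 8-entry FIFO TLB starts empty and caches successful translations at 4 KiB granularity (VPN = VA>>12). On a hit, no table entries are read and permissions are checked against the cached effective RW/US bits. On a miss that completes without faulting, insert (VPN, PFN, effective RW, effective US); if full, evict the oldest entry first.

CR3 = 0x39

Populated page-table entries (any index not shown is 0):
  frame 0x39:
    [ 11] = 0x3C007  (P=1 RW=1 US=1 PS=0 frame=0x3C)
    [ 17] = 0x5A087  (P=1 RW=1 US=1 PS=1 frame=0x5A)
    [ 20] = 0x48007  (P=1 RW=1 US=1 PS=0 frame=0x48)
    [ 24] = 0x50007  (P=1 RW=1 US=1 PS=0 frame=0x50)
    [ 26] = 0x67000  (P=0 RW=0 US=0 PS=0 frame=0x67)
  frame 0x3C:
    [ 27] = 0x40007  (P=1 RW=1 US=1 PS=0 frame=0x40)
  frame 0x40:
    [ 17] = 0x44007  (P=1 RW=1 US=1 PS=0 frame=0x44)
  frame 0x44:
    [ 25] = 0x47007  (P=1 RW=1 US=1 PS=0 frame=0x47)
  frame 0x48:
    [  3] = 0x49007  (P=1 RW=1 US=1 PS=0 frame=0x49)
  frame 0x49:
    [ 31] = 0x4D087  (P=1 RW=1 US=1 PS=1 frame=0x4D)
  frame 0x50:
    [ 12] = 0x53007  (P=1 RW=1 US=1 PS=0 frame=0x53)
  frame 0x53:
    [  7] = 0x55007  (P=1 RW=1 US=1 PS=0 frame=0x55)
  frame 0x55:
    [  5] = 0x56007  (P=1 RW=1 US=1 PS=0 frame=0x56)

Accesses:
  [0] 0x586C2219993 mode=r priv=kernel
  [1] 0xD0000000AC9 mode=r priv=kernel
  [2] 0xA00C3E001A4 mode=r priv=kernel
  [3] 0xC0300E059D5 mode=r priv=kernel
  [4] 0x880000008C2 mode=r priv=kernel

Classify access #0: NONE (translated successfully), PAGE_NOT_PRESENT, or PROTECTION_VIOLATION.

Walk each access:
#0 VA=0x586C2219993 (r,kernel):
  L0 @0x39[11] → 0x3C007  P=1,RW=1,US=1,PS=0
  L1 @0x3C[27] → 0x40007  P=1,RW=1,US=1,PS=0
  L2 @0x40[17] → 0x44007  P=1,RW=1,US=1,PS=0
  L3 @0x44[25] → 0x47007  P=1,RW=1,US=1,PS=0
  → PA=0x47993  (4 entries read)
#1 VA=0xD0000000AC9 (r,kernel):
  L0 @0x39[26] → 0x67000  P=0,RW=0,US=0,PS=0
  → PAGE_NOT_PRESENT  (1 entries read)
#2 VA=0xA00C3E001A4 (r,kernel):
  L0 @0x39[20] → 0x48007  P=1,RW=1,US=1,PS=0
  L1 @0x48[3] → 0x49007  P=1,RW=1,US=1,PS=0
  L2 @0x49[31] → 0x4D087  P=1,RW=1,US=1,PS=1
  → PA=0x4D1A4 (huge @L2)  (3 entries read)
#3 VA=0xC0300E059D5 (r,kernel):
  L0 @0x39[24] → 0x50007  P=1,RW=1,US=1,PS=0
  L1 @0x50[12] → 0x53007  P=1,RW=1,US=1,PS=0
  L2 @0x53[7] → 0x55007  P=1,RW=1,US=1,PS=0
  L3 @0x55[5] → 0x56007  P=1,RW=1,US=1,PS=0
  → PA=0x569D5  (4 entries read)
#4 VA=0x880000008C2 (r,kernel):
  L0 @0x39[17] → 0x5A087  P=1,RW=1,US=1,PS=1
  → PA=0x5A8C2 (huge @L0)  (1 entries read)

Access #0 fault: NONE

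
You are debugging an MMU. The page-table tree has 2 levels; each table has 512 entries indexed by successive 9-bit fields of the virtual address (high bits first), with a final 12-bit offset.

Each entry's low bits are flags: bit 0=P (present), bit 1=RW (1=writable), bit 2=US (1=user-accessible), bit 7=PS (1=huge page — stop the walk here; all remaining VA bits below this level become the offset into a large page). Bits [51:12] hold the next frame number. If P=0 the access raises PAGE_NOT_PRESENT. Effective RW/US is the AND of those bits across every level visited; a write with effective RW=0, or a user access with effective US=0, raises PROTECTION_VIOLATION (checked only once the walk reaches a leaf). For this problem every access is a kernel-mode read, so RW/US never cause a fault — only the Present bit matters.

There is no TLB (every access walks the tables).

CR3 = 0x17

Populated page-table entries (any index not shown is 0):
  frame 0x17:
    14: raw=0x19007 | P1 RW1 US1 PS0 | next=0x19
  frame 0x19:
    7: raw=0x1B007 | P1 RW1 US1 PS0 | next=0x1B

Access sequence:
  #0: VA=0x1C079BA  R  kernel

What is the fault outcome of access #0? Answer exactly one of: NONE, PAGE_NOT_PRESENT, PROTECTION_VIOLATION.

Walk each access:
#0 VA=0x1C079BA (r,kernel):
  lvl0: tbl 0x17, slot 14 ⇒ 0x19007 (P1/RW1/US1/PS0)
  lvl1: tbl 0x19, slot 7 ⇒ 0x1B007 (P1/RW1/US1/PS0)
  ⇒ phys 0x1B9BA  [2 reads]

Access #0 fault: NONE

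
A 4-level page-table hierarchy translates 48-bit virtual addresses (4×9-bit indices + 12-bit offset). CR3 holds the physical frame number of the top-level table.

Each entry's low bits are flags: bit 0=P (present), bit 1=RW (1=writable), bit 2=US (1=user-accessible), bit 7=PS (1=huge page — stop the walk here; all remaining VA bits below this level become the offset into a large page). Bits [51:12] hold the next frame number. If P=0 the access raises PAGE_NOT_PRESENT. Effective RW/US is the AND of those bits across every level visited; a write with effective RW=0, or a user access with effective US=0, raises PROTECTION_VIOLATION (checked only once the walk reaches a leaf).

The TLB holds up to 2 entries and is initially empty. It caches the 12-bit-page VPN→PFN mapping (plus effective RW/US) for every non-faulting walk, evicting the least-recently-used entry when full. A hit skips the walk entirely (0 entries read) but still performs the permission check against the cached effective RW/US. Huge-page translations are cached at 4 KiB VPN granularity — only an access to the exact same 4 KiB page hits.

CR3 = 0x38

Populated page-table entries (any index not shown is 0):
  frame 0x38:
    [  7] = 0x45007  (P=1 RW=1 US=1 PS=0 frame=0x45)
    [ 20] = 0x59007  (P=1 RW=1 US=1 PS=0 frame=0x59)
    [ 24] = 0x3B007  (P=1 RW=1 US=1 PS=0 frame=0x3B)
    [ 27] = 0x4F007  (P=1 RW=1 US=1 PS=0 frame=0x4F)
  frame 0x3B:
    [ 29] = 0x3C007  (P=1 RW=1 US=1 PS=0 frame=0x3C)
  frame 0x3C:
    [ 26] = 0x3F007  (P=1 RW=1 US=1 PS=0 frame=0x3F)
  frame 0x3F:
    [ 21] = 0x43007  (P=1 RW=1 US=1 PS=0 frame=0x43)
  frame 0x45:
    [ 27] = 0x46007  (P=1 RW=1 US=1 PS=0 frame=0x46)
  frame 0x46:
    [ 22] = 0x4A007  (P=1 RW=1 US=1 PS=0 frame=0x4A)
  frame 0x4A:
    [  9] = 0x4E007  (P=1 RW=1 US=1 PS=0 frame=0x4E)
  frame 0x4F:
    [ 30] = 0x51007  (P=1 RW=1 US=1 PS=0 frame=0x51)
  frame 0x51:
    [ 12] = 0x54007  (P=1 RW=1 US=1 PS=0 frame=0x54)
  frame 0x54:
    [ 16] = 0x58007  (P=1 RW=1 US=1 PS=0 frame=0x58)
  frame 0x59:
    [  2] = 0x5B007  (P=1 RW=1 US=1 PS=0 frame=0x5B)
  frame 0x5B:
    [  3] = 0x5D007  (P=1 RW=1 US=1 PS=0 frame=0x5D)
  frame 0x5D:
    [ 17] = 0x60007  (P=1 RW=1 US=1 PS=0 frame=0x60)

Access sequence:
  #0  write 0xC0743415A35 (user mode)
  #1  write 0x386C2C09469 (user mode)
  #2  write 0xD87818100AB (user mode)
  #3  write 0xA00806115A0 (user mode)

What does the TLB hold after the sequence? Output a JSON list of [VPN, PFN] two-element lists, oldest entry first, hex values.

Walk each access:
#0 VA=0xC0743415A35 (w,user):
  lvl0: tbl 0x38, slot 24 ⇒ 0x3B007 (P1/RW1/US1/PS0)
  lvl1: tbl 0x3B, slot 29 ⇒ 0x3C007 (P1/RW1/US1/PS0)
  lvl2: tbl 0x3C, slot 26 ⇒ 0x3F007 (P1/RW1/US1/PS0)
  lvl3: tbl 0x3F, slot 21 ⇒ 0x43007 (P1/RW1/US1/PS0)
  ⇒ phys 0x43A35  [4 reads]
#1 VA=0x386C2C09469 (w,user):
  lvl0: tbl 0x38, slot 7 ⇒ 0x45007 (P1/RW1/US1/PS0)
  lvl1: tbl 0x45, slot 27 ⇒ 0x46007 (P1/RW1/US1/PS0)
  lvl2: tbl 0x46, slot 22 ⇒ 0x4A007 (P1/RW1/US1/PS0)
  lvl3: tbl 0x4A, slot 9 ⇒ 0x4E007 (P1/RW1/US1/PS0)
  ⇒ phys 0x4E469  [4 reads]
#2 VA=0xD87818100AB (w,user):
  lvl0: tbl 0x38, slot 27 ⇒ 0x4F007 (P1/RW1/US1/PS0)
  lvl1: tbl 0x4F, slot 30 ⇒ 0x51007 (P1/RW1/US1/PS0)
  lvl2: tbl 0x51, slot 12 ⇒ 0x54007 (P1/RW1/US1/PS0)
  lvl3: tbl 0x54, slot 16 ⇒ 0x58007 (P1/RW1/US1/PS0)
  ⇒ phys 0x580AB  [4 reads]
#3 VA=0xA00806115A0 (w,user):
  lvl0: tbl 0x38, slot 20 ⇒ 0x59007 (P1/RW1/US1/PS0)
  lvl1: tbl 0x59, slot 2 ⇒ 0x5B007 (P1/RW1/US1/PS0)
  lvl2: tbl 0x5B, slot 3 ⇒ 0x5D007 (P1/RW1/US1/PS0)
  lvl3: tbl 0x5D, slot 17 ⇒ 0x60007 (P1/RW1/US1/PS0)
  ⇒ phys 0x605A0  [4 reads]

TLB: [["0xD8781810", "0x58"], ["0xA0080611", "0x60"]]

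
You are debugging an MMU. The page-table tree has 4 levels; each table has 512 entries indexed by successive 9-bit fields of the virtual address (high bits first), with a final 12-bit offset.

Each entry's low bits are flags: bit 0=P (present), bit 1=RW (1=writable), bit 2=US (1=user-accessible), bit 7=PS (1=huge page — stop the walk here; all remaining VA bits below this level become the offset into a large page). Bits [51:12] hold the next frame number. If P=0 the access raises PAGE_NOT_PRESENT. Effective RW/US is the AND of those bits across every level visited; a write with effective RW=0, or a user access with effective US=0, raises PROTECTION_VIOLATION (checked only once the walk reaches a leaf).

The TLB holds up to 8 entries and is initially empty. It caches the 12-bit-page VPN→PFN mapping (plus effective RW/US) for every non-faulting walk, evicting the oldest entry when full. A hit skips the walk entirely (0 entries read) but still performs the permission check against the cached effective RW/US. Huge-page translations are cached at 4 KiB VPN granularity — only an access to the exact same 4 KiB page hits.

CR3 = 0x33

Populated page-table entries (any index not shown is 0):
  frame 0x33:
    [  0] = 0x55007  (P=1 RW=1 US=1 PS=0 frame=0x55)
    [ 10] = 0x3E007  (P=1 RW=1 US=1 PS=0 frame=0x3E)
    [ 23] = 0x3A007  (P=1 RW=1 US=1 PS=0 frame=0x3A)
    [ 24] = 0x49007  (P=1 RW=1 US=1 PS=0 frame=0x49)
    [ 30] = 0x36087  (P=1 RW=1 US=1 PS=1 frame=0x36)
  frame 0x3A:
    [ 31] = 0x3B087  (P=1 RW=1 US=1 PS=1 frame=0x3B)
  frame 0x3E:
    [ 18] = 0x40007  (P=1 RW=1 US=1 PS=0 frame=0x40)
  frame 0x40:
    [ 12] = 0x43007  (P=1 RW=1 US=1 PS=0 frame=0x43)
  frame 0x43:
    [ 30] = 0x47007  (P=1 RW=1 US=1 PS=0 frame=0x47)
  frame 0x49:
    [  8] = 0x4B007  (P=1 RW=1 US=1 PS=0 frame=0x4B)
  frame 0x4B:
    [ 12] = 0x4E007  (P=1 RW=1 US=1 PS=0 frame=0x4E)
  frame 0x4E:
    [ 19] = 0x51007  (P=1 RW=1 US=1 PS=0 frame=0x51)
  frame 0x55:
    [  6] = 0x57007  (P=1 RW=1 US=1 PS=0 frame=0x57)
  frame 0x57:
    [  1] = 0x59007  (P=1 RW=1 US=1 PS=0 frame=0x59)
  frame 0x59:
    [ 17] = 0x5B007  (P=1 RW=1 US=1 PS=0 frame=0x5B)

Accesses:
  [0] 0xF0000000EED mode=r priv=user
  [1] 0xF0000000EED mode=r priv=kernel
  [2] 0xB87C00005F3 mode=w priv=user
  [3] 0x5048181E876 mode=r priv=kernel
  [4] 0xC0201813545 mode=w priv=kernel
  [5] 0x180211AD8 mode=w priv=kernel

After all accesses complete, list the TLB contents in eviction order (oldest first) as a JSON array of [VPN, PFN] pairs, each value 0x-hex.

Walk each access:
#0 VA=0xF0000000EED (r,user):
  [0] read 0x33 idx=30: raw=0x36087 flags P=1 W=1 U=1 S=1
  ✓ 0x36EED (huge @L0)  — 1 lookups
#1 VA=0xF0000000EED (r,kernel):
  TLB hit vpn=0xF0000000 → PA=0x36EED
#2 VA=0xB87C00005F3 (w,user):
  [0] read 0x33 idx=23: raw=0x3A007 flags P=1 W=1 U=1 S=0
  [1] read 0x3A idx=31: raw=0x3B087 flags P=1 W=1 U=1 S=1
  ✓ 0x3B5F3 (huge @L1)  — 2 lookups
#3 VA=0x5048181E876 (r,kernel):
  [0] read 0x33 idx=10: raw=0x3E007 flags P=1 W=1 U=1 S=0
  [1] read 0x3E idx=18: raw=0x40007 flags P=1 W=1 U=1 S=0
  [2] read 0x40 idx=12: raw=0x43007 flags P=1 W=1 U=1 S=0
  [3] read 0x43 idx=30: raw=0x47007 flags P=1 W=1 U=1 S=0
  ✓ 0x47876  — 4 lookups
#4 VA=0xC0201813545 (w,kernel):
  [0] read 0x33 idx=24: raw=0x49007 flags P=1 W=1 U=1 S=0
  [1] read 0x49 idx=8: raw=0x4B007 flags P=1 W=1 U=1 S=0
  [2] read 0x4B idx=12: raw=0x4E007 flags P=1 W=1 U=1 S=0
  [3] read 0x4E idx=19: raw=0x51007 flags P=1 W=1 U=1 S=0
  ✓ 0x51545  — 4 lookups
#5 VA=0x180211AD8 (w,kernel):
  [0] read 0x33 idx=0: raw=0x55007 flags P=1 W=1 U=1 S=0
  [1] read 0x55 idx=6: raw=0x57007 flags P=1 W=1 U=1 S=0
  [2] read 0x57 idx=1: raw=0x59007 flags P=1 W=1 U=1 S=0
  [3] read 0x59 idx=17: raw=0x5B007 flags P=1 W=1 U=1 S=0
  ✓ 0x5BAD8  — 4 lookups

TLB: [["0xF0000000", "0x36"], ["0xB87C0000", "0x3B"], ["0x5048181E", "0x47"], ["0xC0201813", "0x51"], ["0x180211", "0x5B"]]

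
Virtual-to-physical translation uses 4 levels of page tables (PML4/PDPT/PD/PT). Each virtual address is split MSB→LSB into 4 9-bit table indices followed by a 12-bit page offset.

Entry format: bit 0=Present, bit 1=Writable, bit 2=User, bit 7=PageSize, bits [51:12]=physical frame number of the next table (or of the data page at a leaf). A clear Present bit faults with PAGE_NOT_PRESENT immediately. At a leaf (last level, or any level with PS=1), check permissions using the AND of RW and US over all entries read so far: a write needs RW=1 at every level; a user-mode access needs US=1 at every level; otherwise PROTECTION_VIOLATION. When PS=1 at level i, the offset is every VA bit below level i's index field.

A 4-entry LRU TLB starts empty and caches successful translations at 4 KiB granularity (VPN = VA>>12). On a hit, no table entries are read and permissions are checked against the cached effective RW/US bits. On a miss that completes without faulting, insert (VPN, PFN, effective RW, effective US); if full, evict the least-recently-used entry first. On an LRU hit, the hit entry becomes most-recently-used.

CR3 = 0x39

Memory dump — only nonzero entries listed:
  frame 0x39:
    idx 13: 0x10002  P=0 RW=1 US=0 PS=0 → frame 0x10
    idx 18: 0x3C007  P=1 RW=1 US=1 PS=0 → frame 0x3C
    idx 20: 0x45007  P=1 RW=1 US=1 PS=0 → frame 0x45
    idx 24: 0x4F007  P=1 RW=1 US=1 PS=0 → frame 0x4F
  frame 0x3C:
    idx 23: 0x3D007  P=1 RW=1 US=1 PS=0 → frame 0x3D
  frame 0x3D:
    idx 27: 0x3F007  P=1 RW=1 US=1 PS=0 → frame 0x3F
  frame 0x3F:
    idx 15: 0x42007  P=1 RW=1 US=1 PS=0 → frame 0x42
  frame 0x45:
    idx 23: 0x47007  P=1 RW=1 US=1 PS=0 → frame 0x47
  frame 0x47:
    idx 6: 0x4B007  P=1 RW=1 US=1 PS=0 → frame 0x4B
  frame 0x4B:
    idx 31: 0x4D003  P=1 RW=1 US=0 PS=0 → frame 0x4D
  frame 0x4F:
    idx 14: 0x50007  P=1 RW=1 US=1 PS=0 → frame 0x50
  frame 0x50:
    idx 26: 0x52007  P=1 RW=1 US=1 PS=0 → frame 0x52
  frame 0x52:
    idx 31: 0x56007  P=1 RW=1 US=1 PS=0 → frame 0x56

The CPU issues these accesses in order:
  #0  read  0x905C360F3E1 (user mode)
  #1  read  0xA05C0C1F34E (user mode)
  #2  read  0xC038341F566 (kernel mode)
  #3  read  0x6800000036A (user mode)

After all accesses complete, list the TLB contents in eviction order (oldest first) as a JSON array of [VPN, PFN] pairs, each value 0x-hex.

Trace:
#0 VA=0x905C360F3E1 (r,user):
  L0: frame=0x39 idx=18 entry=0x3C007 [P=1 RW=1 US=1 PS=0]
  L1: frame=0x3C idx=23 entry=0x3D007 [P=1 RW=1 US=1 PS=0]
  L2: frame=0x3D idx=27 entry=0x3F007 [P=1 RW=1 US=1 PS=0]
  L3: frame=0x3F idx=15 entry=0x42007 [P=1 RW=1 US=1 PS=0]
  ✓ 0x423E1  — 4 lookups
#1 VA=0xA05C0C1F34E (r,user):
  L0: frame=0x39 idx=20 entry=0x45007 [P=1 RW=1 US=1 PS=0]
  L1: frame=0x45 idx=23 entry=0x47007 [P=1 RW=1 US=1 PS=0]
  L2: frame=0x47 idx=6 entry=0x4B007 [P=1 RW=1 US=1 PS=0]
  L3: frame=0x4B idx=31 entry=0x4D003 [P=1 RW=1 US=0 PS=0]
  ✗ PROTECTION_VIOLATION  [4 reads]
#2 VA=0xC038341F566 (r,kernel):
  L0: frame=0x39 idx=24 entry=0x4F007 [P=1 RW=1 US=1 PS=0]
  L1: frame=0x4F idx=14 entry=0x50007 [P=1 RW=1 US=1 PS=0]
  L2: frame=0x50 idx=26 entry=0x52007 [P=1 RW=1 US=1 PS=0]
  L3: frame=0x52 idx=31 entry=0x56007 [P=1 RW=1 US=1 PS=0]
  ✓ 0x56566  — 4 lookups
#3 VA=0x6800000036A (r,user):
  L0: frame=0x39 idx=13 entry=0x10002 [P=0 RW=1 US=0 PS=0]
  ✗ PAGE_NOT_PRESENT  [1 reads]

TLB: [["0x905C360F", "0x42"], ["0xC038341F", "0x56"]]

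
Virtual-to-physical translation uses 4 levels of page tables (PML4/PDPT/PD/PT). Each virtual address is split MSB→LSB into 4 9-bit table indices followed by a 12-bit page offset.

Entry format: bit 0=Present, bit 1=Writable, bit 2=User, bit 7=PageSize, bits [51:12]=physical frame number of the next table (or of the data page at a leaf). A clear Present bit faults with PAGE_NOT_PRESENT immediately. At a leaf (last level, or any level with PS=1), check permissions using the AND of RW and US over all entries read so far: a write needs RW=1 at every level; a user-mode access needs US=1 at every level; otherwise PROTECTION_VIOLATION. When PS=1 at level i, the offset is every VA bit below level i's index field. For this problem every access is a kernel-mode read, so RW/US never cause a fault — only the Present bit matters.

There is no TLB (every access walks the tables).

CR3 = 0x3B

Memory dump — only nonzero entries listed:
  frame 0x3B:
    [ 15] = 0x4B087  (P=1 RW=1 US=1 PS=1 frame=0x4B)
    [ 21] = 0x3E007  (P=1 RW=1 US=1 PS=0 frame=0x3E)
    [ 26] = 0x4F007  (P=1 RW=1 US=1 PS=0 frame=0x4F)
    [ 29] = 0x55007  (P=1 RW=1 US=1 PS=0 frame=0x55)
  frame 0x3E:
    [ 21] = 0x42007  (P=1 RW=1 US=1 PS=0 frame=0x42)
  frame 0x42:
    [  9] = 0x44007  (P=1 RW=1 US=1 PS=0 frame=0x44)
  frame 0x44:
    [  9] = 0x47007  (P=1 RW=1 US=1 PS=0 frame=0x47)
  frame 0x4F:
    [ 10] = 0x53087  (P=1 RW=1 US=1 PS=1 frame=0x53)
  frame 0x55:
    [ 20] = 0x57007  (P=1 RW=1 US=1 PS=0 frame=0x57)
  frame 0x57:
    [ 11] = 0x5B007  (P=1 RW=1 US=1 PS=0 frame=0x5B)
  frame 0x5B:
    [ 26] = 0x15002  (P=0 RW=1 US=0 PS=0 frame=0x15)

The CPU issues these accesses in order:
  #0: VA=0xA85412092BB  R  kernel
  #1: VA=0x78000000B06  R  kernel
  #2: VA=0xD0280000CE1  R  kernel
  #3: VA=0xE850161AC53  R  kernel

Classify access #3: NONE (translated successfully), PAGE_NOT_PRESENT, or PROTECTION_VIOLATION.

Walk each access:
#0 VA=0xA85412092BB (r,kernel):
  [0] read 0x3B idx=21: raw=0x3E007 flags P=1 W=1 U=1 S=0
  [1] read 0x3E idx=21: raw=0x42007 flags P=1 W=1 U=1 S=0
  [2] read 0x42 idx=9: raw=0x44007 flags P=1 W=1 U=1 S=0
  [3] read 0x44 idx=9: raw=0x47007 flags P=1 W=1 U=1 S=0
  ✓ 0x472BB  — 4 lookups
#1 VA=0x78000000B06 (r,kernel):
  [0] read 0x3B idx=15: raw=0x4B087 flags P=1 W=1 U=1 S=1
  ✓ 0x4BB06 (huge @L0)  — 1 lookups
#2 VA=0xD0280000CE1 (r,kernel):
  [0] read 0x3B idx=26: raw=0x4F007 flags P=1 W=1 U=1 S=0
  [1] read 0x4F idx=10: raw=0x53087 flags P=1 W=1 U=1 S=1
  ✓ 0x53CE1 (huge @L1)  — 2 lookups
#3 VA=0xE850161AC53 (r,kernel):
  [0] read 0x3B idx=29: raw=0x55007 flags P=1 W=1 U=1 S=0
  [1] read 0x55 idx=20: raw=0x57007 flags P=1 W=1 U=1 S=0
  [2] read 0x57 idx=11: raw=0x5B007 flags P=1 W=1 U=1 S=0
  [3] read 0x5B idx=26: raw=0x15002 flags P=0 W=1 U=0 S=0
  ⇒ fault: PAGE_NOT_PRESENT  — 4 lookups

Access #3 fault: PAGE_NOT_PRESENT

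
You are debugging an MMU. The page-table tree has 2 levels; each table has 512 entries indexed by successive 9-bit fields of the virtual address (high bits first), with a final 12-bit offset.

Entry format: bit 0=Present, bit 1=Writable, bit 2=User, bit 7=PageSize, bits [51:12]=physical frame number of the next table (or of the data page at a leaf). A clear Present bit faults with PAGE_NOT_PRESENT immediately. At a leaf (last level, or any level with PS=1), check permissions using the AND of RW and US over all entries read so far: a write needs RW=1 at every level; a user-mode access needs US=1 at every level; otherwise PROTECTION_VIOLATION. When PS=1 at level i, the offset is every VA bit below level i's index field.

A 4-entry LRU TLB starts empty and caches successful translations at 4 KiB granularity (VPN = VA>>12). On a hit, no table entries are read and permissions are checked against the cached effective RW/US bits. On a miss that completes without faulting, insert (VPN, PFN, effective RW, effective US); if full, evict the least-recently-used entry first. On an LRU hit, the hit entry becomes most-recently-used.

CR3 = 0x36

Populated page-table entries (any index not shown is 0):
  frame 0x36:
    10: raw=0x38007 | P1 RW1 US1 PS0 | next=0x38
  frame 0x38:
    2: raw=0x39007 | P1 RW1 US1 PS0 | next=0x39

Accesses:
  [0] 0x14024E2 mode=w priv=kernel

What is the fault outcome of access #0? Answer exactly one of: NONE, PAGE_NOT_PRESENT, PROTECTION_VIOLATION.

Per-access translation:
#0 VA=0x14024E2 (w,kernel):
  L0: frame=0x36 idx=10 entry=0x38007 [P=1 RW=1 US=1 PS=0]
  L1: frame=0x38 idx=2 entry=0x39007 [P=1 RW=1 US=1 PS=0]
  → PA=0x394E2  (2 entries read)

Access #0 fault: NONE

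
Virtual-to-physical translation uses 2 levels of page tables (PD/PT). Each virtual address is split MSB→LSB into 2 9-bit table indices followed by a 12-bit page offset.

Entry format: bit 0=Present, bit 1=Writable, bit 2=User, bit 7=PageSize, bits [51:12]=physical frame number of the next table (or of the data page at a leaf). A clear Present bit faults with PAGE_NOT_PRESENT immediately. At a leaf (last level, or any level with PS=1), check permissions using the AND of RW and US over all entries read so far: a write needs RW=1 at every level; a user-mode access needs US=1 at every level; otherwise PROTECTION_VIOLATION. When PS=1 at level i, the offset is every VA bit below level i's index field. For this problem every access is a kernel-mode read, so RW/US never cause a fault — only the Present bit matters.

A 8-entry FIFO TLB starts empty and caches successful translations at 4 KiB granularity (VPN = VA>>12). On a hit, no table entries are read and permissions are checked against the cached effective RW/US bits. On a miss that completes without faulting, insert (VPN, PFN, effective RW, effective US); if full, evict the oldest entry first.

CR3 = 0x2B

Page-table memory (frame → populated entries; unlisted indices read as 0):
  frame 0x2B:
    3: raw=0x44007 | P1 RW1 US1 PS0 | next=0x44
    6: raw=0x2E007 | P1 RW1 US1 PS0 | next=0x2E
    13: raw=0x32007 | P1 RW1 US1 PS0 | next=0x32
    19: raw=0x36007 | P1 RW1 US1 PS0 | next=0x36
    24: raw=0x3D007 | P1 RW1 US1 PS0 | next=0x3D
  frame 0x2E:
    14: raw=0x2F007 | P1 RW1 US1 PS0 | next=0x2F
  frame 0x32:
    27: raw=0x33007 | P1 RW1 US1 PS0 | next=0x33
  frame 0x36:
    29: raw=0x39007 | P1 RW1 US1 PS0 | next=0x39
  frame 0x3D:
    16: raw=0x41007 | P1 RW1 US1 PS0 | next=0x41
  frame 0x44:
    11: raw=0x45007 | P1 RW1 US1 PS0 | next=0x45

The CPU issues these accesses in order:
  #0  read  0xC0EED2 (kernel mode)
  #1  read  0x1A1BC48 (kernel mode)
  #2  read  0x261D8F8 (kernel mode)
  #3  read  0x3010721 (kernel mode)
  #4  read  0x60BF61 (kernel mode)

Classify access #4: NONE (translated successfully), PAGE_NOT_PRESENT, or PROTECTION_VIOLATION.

Per-access translation:
#0 VA=0xC0EED2 (r,kernel):
  L0: frame=0x2B idx=6 entry=0x2E007 [P=1 RW=1 US=1 PS=0]
  L1: frame=0x2E idx=14 entry=0x2F007 [P=1 RW=1 US=1 PS=0]
  → PA=0x2FED2  (2 entries read)
#1 VA=0x1A1BC48 (r,kernel):
  L0: frame=0x2B idx=13 entry=0x32007 [P=1 RW=1 US=1 PS=0]
  L1: frame=0x32 idx=27 entry=0x33007 [P=1 RW=1 US=1 PS=0]
  → PA=0x33C48  (2 entries read)
#2 VA=0x261D8F8 (r,kernel):
  L0: frame=0x2B idx=19 entry=0x36007 [P=1 RW=1 US=1 PS=0]
  L1: frame=0x36 idx=29 entry=0x39007 [P=1 RW=1 US=1 PS=0]
  → PA=0x398F8  (2 entries read)
#3 VA=0x3010721 (r,kernel):
  L0: frame=0x2B idx=24 entry=0x3D007 [P=1 RW=1 US=1 PS=0]
  L1: frame=0x3D idx=16 entry=0x41007 [P=1 RW=1 US=1 PS=0]
  → PA=0x41721  (2 entries read)
#4 VA=0x60BF61 (r,kernel):
  L0: frame=0x2B idx=3 entry=0x44007 [P=1 RW=1 US=1 PS=0]
  L1: frame=0x44 idx=11 entry=0x45007 [P=1 RW=1 US=1 PS=0]
  → PA=0x45F61  (2 entries read)

Access #4 fault: NONE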